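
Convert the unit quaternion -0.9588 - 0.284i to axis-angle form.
axis = (-1, 0, 0), θ = 327°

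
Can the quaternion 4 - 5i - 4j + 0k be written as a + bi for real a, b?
No. The quaternion 4 - 5i - 4j has j-coefficient y = -4 and k-coefficient z = 0, not both zero, so it does not lie in the complex subalgebra spanned by 1 and i.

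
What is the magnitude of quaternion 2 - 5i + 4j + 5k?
√70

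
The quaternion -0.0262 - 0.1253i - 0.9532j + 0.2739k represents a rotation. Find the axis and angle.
axis = (-0.1253, -0.9535, 0.274), θ = 183°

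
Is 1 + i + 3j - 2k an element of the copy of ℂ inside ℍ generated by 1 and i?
No. The quaternion 1 + i + 3j - 2k has j-coefficient y = 3 and k-coefficient z = -2, not both zero, so it does not lie in the complex subalgebra spanned by 1 and i.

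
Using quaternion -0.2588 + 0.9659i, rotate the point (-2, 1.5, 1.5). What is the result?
(-2, -0.549, -2.049)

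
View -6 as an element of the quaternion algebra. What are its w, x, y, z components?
-6 + 0i + 0j + 0k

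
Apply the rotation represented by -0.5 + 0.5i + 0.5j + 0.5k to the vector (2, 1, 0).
(1, 0, 2)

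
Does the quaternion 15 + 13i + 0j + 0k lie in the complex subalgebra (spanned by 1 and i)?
Yes. The quaternion 15 + 13i has j- and k-coefficients y = z = 0, so it lies in the complex subalgebra spanned by 1 and i.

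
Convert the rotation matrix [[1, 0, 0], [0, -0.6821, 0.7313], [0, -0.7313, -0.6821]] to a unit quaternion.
-0.3987 + 0.9171i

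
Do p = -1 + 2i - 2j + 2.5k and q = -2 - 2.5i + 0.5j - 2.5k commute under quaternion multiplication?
No: pq = 14.25 + 2.25i + 2.25j - 6.5k ≠ 14.25 - 5.25i + 4.75j + 1.5k = qp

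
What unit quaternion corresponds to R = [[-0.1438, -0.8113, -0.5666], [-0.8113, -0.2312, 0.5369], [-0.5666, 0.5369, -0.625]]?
0.6543i - 0.62j - 0.433k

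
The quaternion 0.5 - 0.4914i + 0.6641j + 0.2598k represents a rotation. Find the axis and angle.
axis = (-0.5674, 0.7668, 0.3), θ = 2π/3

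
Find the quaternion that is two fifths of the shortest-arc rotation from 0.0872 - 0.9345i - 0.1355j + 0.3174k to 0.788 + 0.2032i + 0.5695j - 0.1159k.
-0.3478 - 0.796i - 0.3979j + 0.2949k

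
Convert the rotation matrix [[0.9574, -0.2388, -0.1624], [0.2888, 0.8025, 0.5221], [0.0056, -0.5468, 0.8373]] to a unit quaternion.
0.9483 - 0.2818i - 0.0443j + 0.1391k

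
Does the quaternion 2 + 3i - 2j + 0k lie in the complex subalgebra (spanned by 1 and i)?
No. The quaternion 2 + 3i - 2j has j-coefficient y = -2 and k-coefficient z = 0, not both zero, so it does not lie in the complex subalgebra spanned by 1 and i.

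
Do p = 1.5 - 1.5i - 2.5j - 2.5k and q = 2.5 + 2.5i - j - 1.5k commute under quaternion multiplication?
No: pq = 1.25 + 1.25i - 16.25j - 0.75k ≠ 1.25 - 1.25i + 0.75j - 16.25k = qp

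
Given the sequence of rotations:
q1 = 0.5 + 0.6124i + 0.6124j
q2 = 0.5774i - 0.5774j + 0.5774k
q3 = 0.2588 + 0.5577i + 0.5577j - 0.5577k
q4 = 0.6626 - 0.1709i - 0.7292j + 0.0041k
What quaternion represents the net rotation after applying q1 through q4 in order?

q2 · q1 = -0.0649i + 0.0649j + 0.9959k
q3 · q2 · q1 = 0.5554 + 0.5748i - 0.5024j + 0.3301k
q4 · q3 · q2 · q1 = 0.0985 + 0.0473i - 0.6791j + 0.726k
0.0985 + 0.0473i - 0.6791j + 0.726k


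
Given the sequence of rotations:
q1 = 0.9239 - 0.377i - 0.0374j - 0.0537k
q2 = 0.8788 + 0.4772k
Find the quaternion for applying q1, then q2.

q2 · q1 = 0.8375 - 0.3135i - 0.2128j + 0.3937k
0.8375 - 0.3135i - 0.2128j + 0.3937k


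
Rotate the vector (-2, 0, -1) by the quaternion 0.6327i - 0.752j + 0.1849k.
(0.165, 2.181, 0.464)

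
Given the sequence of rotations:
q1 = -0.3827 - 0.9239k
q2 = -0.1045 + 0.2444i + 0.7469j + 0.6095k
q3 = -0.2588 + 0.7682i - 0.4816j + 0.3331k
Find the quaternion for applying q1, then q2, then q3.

q2 · q1 = 0.6031 - 0.7836i - 0.06j - 0.1367k
q3 · q2 · q1 = 0.4625 + 0.7519i - 0.4309j - 0.1872k
0.4625 + 0.7519i - 0.4309j - 0.1872k


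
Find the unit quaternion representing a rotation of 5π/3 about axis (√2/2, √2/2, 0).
-0.866 + 0.3536i + 0.3536j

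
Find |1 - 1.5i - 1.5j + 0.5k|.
2.398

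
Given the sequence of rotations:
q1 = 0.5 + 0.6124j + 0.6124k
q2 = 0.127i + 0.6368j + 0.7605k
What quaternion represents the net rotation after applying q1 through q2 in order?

q2 · q1 = -0.8557 - 0.0123i + 0.2406j + 0.458k
-0.8557 - 0.0123i + 0.2406j + 0.458k


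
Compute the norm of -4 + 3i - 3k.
√34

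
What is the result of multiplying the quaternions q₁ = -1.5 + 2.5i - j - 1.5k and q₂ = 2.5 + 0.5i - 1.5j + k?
-5 + 2.25i - 3.5j - 8.5k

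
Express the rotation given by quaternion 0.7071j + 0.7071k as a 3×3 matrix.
[[-1, 0, 0], [0, 0, 1], [0, 1, 0]]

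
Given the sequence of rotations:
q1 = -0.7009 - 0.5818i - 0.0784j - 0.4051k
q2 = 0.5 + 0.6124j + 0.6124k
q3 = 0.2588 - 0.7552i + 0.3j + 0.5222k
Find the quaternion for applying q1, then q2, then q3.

q2 · q1 = -0.0544 - 0.491i - 0.8247j - 0.2755k
q3 · q2 · q1 = 0.0064 + 0.262i - 0.6942j + 0.6704k
0.0064 + 0.262i - 0.6942j + 0.6704k


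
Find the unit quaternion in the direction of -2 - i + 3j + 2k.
-0.4714 - 0.2357i + 0.7071j + 0.4714k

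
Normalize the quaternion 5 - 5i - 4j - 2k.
0.5976 - 0.5976i - 0.4781j - 0.239k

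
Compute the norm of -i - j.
√2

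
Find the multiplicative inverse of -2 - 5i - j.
-0.0667 + 0.1667i + 0.0333j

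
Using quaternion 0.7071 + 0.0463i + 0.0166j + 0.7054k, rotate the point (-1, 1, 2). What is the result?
(-0.823, -1.083, 2.037)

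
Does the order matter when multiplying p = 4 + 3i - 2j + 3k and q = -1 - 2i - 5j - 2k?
Yes: pq = -2 + 8i - 18j - 30k ≠ -2 - 30i - 18j + 8k = qp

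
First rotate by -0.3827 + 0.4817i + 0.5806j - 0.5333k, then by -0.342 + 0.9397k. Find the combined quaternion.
0.632 - 0.7103i + 0.2541j - 0.1772k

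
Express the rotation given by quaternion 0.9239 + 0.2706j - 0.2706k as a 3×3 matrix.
[[0.7071, 0.5, 0.5], [-0.5, 0.8536, -0.1464], [-0.5, -0.1464, 0.8536]]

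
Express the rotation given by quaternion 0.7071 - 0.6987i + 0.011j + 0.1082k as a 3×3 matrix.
[[0.9763, -0.1684, -0.1356], [0.1376, 0.0002, 0.9905], [-0.1668, -0.9857, 0.0234]]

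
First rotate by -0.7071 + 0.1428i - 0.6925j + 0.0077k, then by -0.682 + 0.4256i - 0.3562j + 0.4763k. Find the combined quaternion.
0.1711 - 0.0712i + 0.7889j - 0.5859k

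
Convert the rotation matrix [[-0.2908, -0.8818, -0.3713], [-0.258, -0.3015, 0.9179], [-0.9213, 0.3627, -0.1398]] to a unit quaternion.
0.2588 - 0.5363i + 0.5313j + 0.6026k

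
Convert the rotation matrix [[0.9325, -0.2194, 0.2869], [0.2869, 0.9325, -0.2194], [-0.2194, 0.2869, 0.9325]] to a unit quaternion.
0.9744 + 0.1299i + 0.1299j + 0.1299k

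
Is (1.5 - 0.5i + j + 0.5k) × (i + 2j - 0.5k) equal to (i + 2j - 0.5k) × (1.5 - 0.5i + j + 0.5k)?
No: pq = -1.25 + 3.25j - 2.75k ≠ -1.25 + 3i + 2.75j + 1.25k = qp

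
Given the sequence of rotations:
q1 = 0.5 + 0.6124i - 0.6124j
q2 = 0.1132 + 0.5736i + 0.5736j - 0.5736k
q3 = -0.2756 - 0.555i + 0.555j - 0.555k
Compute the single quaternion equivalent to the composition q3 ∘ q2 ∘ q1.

q2 · q1 = 0.0566 + 0.0049i - 0.1338j - 0.9893k
q3 · q2 · q1 = -0.4877 - 0.6561i - 0.4835j + 0.3128k
-0.4877 - 0.6561i - 0.4835j + 0.3128k


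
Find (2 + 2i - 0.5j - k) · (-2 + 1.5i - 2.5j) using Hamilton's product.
-8.25 - 3.5i - 5.5j - 2.25k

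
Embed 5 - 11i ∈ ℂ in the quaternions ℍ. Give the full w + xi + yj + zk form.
5 - 11i + 0j + 0k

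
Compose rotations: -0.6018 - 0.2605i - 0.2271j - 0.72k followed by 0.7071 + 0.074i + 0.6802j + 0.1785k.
-0.1233 - 0.6779i - 0.5631j - 0.4561k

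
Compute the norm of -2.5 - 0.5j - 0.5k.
2.598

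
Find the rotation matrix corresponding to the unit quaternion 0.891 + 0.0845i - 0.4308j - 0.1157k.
[[0.602, 0.1334, -0.7872], [-0.279, 0.9589, -0.0509], [0.7481, 0.2503, 0.6145]]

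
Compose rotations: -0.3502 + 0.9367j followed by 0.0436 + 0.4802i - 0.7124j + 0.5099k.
0.652 - 0.6458i + 0.2903j + 0.2712k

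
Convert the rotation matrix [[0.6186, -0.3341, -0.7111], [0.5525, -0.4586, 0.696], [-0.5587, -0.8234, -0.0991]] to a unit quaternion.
0.515 - 0.7376i - 0.074j + 0.4304k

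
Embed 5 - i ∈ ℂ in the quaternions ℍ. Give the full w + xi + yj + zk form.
5 - i + 0j + 0k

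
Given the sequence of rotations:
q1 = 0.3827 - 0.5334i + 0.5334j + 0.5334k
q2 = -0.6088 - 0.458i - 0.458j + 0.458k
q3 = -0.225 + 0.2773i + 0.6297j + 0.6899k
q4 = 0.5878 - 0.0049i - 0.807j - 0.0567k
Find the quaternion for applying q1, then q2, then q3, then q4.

q2 · q1 = -0.4773 - 0.3391i - 0.5j - 0.6381k
q3 · q2 · q1 = 0.9565 - 0.1129i - 0.2451j - 0.1108k
q4 · q3 · q2 · q1 = 0.3576 + 0.0045i - 0.9101j - 0.2093k
0.3576 + 0.0045i - 0.9101j - 0.2093k


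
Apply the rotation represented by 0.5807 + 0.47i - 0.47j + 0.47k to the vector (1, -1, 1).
(1, -1, 1)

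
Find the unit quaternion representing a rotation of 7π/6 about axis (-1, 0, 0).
-0.2588 - 0.9659i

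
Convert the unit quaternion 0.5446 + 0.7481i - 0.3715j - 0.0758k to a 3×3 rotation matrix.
[[0.7125, -0.4733, -0.518], [-0.6384, -0.1308, -0.7585], [0.2912, 0.8711, -0.3953]]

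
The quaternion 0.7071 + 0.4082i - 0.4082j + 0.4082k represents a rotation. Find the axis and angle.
axis = (√3/3, -√3/3, √3/3), θ = π/2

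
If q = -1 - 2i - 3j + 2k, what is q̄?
-1 + 2i + 3j - 2k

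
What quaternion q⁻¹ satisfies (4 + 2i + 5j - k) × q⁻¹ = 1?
0.087 - 0.0435i - 0.1087j + 0.0217k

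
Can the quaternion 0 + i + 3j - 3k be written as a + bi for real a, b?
No. The quaternion i + 3j - 3k has j-coefficient y = 3 and k-coefficient z = -3, not both zero, so it does not lie in the complex subalgebra spanned by 1 and i.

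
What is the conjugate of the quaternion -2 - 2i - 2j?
-2 + 2i + 2j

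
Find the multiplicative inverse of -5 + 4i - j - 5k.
-0.0746 - 0.0597i + 0.0149j + 0.0746k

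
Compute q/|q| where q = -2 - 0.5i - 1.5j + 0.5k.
-0.7698 - 0.1925i - 0.5774j + 0.1925k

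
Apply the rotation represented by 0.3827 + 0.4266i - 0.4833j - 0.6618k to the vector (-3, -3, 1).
(-0.188, 3.79, -2.146)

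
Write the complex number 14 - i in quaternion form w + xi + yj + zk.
14 - i + 0j + 0k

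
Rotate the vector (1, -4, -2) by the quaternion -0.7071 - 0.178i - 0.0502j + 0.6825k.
(-3.525, -0.327, -2.91)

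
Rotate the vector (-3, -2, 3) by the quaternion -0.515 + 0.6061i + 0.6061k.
(0.16, 4.685, -0.16)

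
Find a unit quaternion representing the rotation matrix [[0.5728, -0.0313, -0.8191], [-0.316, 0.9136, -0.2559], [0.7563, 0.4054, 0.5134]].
0.866 + 0.1909i - 0.4548j - 0.0822k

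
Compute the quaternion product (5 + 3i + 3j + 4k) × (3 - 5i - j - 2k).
41 - 18i - 10j + 14k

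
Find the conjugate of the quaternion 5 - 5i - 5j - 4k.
5 + 5i + 5j + 4k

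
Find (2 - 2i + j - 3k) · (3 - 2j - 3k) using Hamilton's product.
-1 - 15i - 7j - 11k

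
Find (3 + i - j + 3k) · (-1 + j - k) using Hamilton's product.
1 - 3i + 5j - 5k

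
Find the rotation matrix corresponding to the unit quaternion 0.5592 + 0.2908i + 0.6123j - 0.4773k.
[[-0.2055, 0.8899, 0.4072], [-0.1777, 0.3752, -0.9097], [-0.9624, -0.2593, 0.081]]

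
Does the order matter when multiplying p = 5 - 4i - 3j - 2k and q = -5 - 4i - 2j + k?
Yes: pq = -45 - 7i + 17j + 11k ≠ -45 + 7i - 7j + 19k = qp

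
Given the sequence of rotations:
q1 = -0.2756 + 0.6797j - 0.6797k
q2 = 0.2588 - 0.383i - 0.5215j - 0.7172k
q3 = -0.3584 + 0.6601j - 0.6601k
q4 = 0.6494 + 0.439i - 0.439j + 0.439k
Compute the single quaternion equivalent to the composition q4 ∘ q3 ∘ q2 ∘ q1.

q2 · q1 = -0.2043 + 0.9475i + 0.0593j - 0.2386k
q3 · q2 · q1 = -0.1234 - 0.4579i - 0.7816j - 0.4051k
q4 · q3 · q2 · q1 = -0.0444 + 0.1694i - 0.4766j - 0.8614k
-0.0444 + 0.1694i - 0.4766j - 0.8614k


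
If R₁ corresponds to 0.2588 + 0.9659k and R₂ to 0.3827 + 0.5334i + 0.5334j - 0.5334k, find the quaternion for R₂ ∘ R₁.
0.6143 + 0.6533i - 0.3772j + 0.2316k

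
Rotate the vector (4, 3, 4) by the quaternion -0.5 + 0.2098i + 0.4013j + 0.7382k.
(0.706, 0.396, 6.352)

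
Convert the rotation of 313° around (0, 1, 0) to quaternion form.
-0.9171 + 0.3987j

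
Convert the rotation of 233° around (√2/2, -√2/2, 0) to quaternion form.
-0.4462 + 0.6328i - 0.6328j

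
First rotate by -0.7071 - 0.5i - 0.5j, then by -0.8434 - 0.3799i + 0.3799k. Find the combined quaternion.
0.4064 + 0.8803i + 0.2318j - 0.0787k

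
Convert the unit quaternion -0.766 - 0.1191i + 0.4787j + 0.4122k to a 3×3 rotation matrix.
[[0.2019, 0.5175, -0.8316], [-0.7455, 0.6318, 0.2122], [0.6352, 0.5771, 0.5133]]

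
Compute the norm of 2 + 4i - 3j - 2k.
√33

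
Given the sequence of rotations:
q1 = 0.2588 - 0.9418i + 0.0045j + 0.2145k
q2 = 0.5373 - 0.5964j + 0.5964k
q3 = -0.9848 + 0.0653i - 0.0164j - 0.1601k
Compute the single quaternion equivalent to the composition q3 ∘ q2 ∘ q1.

q2 · q1 = 0.0138 - 0.6366i - 0.7136j - 0.2921k
q3 · q2 · q1 = -0.0305 + 0.5184i + 0.8235j + 0.2284k
-0.0305 + 0.5184i + 0.8235j + 0.2284k


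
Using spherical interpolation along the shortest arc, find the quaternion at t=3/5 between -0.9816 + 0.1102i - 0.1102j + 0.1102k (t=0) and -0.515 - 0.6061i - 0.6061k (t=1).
-0.8477 - 0.3731i - 0.0544j - 0.3731k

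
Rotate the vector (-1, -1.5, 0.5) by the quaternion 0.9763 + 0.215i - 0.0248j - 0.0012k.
(-1.011, -1.558, -0.225)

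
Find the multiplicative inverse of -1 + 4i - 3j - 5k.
-0.0196 - 0.0784i + 0.0588j + 0.098k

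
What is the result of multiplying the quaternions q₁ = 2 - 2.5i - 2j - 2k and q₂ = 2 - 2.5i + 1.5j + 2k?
4.75 - 11i + 9j - 8.75k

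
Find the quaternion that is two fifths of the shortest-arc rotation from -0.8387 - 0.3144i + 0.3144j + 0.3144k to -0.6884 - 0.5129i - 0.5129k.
-0.8715 - 0.4431i + 0.2088j - 0.0254k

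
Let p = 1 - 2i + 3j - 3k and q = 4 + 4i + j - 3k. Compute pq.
-10i - 5j - 29k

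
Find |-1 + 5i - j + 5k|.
√52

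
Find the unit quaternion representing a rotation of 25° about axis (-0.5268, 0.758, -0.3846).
0.9763 - 0.114i + 0.1641j - 0.0832k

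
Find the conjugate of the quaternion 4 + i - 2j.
4 - i + 2j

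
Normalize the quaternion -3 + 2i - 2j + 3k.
-0.5883 + 0.3922i - 0.3922j + 0.5883k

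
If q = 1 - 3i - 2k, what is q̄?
1 + 3i + 2k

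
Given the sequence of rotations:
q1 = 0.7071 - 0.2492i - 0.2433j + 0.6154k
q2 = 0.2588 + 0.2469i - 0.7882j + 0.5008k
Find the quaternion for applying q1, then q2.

q2 · q1 = -0.2554 - 0.2531i - 0.897j + 0.2569k
-0.2554 - 0.2531i - 0.897j + 0.2569k


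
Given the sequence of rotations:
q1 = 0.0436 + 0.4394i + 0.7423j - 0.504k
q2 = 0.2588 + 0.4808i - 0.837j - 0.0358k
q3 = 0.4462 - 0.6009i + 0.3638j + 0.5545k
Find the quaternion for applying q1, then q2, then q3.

q2 · q1 = 0.4033 + 0.5831i + 0.3822j + 0.5927k
q3 · q2 · q1 = 0.0626 + 0.0215i + 0.9967j + 0.0463k
0.0626 + 0.0215i + 0.9967j + 0.0463k


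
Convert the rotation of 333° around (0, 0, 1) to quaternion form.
-0.9724 + 0.2334k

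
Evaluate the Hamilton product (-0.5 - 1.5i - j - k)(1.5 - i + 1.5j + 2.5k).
1.75 - 2.75i + 2.5j - 6k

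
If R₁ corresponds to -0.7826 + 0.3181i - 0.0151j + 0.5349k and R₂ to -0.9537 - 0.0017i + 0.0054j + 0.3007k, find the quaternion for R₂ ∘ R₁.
0.5861 - 0.2946i + 0.1067j - 0.7472k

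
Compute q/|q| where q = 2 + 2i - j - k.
0.6325 + 0.6325i - 0.3162j - 0.3162k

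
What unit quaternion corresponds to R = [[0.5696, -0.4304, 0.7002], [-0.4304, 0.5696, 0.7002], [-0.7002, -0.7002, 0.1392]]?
0.7547 - 0.4639i + 0.4639j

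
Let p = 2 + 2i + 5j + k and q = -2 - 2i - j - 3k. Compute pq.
8 - 22i - 8j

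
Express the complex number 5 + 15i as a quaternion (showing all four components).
5 + 15i + 0j + 0k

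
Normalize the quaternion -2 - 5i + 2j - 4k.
-0.2857 - 0.7143i + 0.2857j - 0.5714k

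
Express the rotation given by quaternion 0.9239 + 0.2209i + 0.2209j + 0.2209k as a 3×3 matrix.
[[0.8048, -0.3106, 0.5058], [0.5058, 0.8048, -0.3106], [-0.3106, 0.5058, 0.8048]]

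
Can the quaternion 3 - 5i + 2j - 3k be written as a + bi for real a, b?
No. The quaternion 3 - 5i + 2j - 3k has j-coefficient y = 2 and k-coefficient z = -3, not both zero, so it does not lie in the complex subalgebra spanned by 1 and i.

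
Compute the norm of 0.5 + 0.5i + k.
1.225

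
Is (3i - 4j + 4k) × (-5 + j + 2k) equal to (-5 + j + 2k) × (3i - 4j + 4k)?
No: pq = -4 - 27i + 14j - 17k ≠ -4 - 3i + 26j - 23k = qp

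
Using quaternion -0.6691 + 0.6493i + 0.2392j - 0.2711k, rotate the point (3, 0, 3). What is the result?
(0.199, 4.238, 0.031)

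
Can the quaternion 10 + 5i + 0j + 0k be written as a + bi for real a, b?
Yes. The quaternion 10 + 5i has j- and k-coefficients y = z = 0, so it lies in the complex subalgebra spanned by 1 and i.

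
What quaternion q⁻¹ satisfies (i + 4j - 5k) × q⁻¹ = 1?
-0.0238i - 0.0952j + 0.119k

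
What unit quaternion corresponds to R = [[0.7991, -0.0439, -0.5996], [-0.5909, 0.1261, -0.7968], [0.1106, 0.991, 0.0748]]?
0.7071 + 0.6321i - 0.2511j - 0.1934k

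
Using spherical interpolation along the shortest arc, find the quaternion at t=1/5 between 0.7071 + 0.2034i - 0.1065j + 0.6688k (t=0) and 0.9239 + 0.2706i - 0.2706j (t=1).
0.7874 + 0.2276i - 0.1474j + 0.5536k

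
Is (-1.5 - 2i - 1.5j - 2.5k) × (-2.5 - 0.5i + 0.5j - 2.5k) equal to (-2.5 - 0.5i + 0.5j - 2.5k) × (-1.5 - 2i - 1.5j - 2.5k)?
No: pq = -2.75 + 10.75i - 0.75j + 8.25k ≠ -2.75 + 0.75i + 6.75j + 11.75k = qp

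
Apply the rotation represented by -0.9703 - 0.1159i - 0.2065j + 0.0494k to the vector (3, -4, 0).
(2.155, -4.017, -2.055)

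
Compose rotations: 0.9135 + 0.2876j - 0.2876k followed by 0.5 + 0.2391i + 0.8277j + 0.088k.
0.244 - 0.0449i + 0.9687j + 0.0054k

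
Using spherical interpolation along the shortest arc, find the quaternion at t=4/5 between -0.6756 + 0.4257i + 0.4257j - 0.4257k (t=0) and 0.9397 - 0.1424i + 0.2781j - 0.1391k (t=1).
-0.965 + 0.2233i - 0.1365j + 0.0176k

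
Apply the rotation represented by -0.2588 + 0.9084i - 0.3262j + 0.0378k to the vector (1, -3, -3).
(1.791, 0.011, 3.974)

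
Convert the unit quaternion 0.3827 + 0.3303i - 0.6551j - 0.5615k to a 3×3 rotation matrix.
[[-0.4889, -0.003, -0.8723], [-0.8625, 0.1512, 0.4829], [0.1305, 0.9885, -0.0765]]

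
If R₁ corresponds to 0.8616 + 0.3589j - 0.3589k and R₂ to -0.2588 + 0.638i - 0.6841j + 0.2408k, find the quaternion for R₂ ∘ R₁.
0.109 + 0.7088i - 0.4533j + 0.5293k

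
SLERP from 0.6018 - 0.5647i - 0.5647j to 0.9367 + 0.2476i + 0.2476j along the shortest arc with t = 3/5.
0.988 - 0.1094i - 0.1094j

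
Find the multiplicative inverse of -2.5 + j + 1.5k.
-0.2632 - 0.1053j - 0.1579k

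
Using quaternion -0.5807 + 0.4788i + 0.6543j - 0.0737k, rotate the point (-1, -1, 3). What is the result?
(-3.165, 0.136, -0.981)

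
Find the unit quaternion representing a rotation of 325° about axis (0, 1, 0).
-0.9537 + 0.3007j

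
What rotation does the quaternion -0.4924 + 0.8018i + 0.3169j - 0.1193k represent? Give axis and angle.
axis = (0.9212, 0.3641, -0.1371), θ = 239°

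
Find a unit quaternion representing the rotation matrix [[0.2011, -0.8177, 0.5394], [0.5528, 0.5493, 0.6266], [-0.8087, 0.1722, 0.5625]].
0.7604 - 0.1494i + 0.4432j + 0.4506k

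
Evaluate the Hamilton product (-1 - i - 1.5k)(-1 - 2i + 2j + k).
0.5 + 6i + 2j - 1.5k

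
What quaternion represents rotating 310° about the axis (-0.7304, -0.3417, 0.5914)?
-0.9063 - 0.3087i - 0.1444j + 0.2499k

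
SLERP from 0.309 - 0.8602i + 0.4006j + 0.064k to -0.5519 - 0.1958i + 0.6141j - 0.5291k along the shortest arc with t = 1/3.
0.0017 - 0.7802i + 0.5975j - 0.1854k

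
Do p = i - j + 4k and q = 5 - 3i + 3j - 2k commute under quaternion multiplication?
No: pq = 14 - 5i - 15j + 20k ≠ 14 + 15i + 5j + 20k = qp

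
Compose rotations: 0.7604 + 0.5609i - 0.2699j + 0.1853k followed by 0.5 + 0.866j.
0.6139 + 0.4409i + 0.5236j - 0.3931k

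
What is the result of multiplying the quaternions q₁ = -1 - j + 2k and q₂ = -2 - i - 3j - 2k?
3 + 9i + 3j - 3k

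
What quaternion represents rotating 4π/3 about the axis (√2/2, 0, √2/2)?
-0.5 + 0.6124i + 0.6124k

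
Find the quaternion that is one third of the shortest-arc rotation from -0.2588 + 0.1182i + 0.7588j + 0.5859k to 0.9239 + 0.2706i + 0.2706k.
-0.6695 - 0.0311i + 0.6453j + 0.3666k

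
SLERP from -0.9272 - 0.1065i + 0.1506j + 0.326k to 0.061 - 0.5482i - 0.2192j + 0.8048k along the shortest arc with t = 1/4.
-0.783 - 0.2772i + 0.0566j + 0.554k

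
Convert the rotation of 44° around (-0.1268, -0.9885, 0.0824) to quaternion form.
0.9272 - 0.0475i - 0.3703j + 0.0309k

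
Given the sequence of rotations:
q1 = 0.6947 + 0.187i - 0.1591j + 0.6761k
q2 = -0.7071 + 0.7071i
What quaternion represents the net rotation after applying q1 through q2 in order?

q2 · q1 = -0.6235 + 0.359i - 0.3656j - 0.5906k
-0.6235 + 0.359i - 0.3656j - 0.5906k


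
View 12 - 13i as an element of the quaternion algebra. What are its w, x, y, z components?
12 - 13i + 0j + 0k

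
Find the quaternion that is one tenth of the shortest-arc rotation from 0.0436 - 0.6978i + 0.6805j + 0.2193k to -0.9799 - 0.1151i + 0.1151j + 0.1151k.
-0.0987 - 0.6931i + 0.6763j + 0.2292k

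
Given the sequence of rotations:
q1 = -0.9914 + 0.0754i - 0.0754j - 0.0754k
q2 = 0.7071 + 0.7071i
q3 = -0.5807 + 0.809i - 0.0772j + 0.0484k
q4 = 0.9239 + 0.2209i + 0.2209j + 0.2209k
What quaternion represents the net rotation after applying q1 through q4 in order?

q2 · q1 = -0.7543 - 0.6477i - 0.1066k
q3 · q2 · q1 = 0.9672 - 0.2259i + 0.1131j - 0.0246k
q4 · q3 · q2 · q1 = 0.9239 - 0.0255i + 0.2737j + 0.2658k
0.9239 - 0.0255i + 0.2737j + 0.2658k


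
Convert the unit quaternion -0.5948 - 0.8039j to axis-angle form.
axis = (0, -1, 0), θ = 253°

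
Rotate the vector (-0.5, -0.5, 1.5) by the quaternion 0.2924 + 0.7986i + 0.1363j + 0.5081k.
(1.153, -0.354, -1.138)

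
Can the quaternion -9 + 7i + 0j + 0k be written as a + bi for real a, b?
Yes. The quaternion -9 + 7i has j- and k-coefficients y = z = 0, so it lies in the complex subalgebra spanned by 1 and i.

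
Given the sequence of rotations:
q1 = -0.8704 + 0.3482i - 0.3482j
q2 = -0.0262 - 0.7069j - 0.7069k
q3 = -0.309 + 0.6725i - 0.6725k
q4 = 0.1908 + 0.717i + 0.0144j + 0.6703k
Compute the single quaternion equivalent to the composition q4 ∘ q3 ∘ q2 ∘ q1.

q2 · q1 = -0.2233 - 0.2553i + 0.3783j + 0.8614k
q3 · q2 · q1 = 0.82 + 0.1831i - 0.5245j + 0.1384k
q4 · q3 · q2 · q1 = -0.06 + 0.9764i - 0.0648j + 0.1973k
-0.06 + 0.9764i - 0.0648j + 0.1973k


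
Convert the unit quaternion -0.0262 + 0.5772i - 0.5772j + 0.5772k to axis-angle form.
axis = (√3/3, -√3/3, √3/3), θ = 183°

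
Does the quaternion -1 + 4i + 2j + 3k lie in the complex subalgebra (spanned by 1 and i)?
No. The quaternion -1 + 4i + 2j + 3k has j-coefficient y = 2 and k-coefficient z = 3, not both zero, so it does not lie in the complex subalgebra spanned by 1 and i.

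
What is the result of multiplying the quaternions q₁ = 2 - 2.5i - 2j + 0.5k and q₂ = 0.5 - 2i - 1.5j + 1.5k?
-7.75 - 7.5i - 1.25j + 3k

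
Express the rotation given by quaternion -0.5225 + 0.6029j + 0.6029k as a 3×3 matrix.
[[-0.454, 0.63, -0.63], [-0.63, 0.273, 0.727], [0.63, 0.727, 0.273]]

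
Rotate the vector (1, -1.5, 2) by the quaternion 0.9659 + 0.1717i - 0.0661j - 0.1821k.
(0.051, -2.302, 1.396)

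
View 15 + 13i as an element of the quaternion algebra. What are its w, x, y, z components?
15 + 13i + 0j + 0k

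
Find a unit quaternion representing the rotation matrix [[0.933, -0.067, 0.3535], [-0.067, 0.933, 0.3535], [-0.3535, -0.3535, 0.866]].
0.9659 - 0.183i + 0.183j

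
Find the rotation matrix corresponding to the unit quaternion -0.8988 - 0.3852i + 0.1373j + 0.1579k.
[[0.9124, 0.1781, -0.3685], [-0.3896, 0.6534, -0.6491], [0.1252, 0.7358, 0.6655]]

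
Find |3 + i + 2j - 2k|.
√18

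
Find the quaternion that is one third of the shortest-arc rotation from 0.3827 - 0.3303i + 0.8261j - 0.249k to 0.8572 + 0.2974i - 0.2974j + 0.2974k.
-0.0871 - 0.4182i + 0.8336j - 0.3501k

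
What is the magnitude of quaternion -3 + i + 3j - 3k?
√28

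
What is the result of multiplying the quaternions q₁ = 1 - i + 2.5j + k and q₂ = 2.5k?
-2.5 + 6.25i + 2.5j + 2.5k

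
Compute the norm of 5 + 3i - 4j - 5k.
√75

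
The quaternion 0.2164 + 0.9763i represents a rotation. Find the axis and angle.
axis = (1, 0, 0), θ = 155°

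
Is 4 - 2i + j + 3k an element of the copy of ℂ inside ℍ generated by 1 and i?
No. The quaternion 4 - 2i + j + 3k has j-coefficient y = 1 and k-coefficient z = 3, not both zero, so it does not lie in the complex subalgebra spanned by 1 and i.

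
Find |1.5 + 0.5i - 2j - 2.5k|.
3.571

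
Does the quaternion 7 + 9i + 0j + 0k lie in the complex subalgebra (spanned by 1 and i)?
Yes. The quaternion 7 + 9i has j- and k-coefficients y = z = 0, so it lies in the complex subalgebra spanned by 1 and i.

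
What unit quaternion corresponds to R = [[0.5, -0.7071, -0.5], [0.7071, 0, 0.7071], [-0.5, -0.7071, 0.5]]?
0.7071 - 0.5i + 0.5k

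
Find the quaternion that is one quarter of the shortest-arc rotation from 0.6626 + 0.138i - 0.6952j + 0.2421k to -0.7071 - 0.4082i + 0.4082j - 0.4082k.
0.686 + 0.2101i - 0.6338j + 0.2892k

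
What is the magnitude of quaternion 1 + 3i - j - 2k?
√15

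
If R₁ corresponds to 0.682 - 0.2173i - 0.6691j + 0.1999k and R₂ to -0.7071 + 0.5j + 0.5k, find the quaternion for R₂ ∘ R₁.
-0.2476 + 0.5882i + 0.7055j + 0.3083k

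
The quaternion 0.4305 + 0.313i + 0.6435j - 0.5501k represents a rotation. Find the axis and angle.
axis = (0.3468, 0.7129, -0.6095), θ = 129°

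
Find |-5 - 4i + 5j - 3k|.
√75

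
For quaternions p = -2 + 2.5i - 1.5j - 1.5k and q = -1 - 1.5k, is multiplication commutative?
No: pq = -0.25 - 0.25i + 5.25j + 4.5k ≠ -0.25 - 4.75i - 2.25j + 4.5k = qp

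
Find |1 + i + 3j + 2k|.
√15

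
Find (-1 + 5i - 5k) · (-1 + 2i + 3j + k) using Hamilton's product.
-4 + 8i - 18j + 19k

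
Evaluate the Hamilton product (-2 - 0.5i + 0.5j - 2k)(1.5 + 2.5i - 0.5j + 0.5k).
-0.5 - 6.5i - 3j - 5k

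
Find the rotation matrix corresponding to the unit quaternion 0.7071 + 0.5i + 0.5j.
[[0.5, 0.5, 0.7071], [0.5, 0.5, -0.7071], [-0.7071, 0.7071, 0]]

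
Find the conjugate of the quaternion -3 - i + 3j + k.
-3 + i - 3j - k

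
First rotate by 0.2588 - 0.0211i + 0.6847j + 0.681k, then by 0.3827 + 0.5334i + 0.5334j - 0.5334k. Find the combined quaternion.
0.1083 + 0.8584i + 0.0481j + 0.499k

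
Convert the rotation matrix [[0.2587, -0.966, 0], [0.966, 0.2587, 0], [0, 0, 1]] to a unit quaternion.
0.7933 + 0.6088k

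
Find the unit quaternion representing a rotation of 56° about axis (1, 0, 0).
0.8829 + 0.4695i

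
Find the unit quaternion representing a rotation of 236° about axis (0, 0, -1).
-0.4695 - 0.8829k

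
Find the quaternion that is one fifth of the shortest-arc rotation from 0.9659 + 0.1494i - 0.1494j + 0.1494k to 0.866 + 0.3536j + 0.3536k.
0.9717 + 0.122i - 0.0473j + 0.1967k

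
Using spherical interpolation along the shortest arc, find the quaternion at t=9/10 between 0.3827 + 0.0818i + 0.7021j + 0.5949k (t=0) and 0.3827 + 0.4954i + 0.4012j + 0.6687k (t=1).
0.3875 + 0.4584i + 0.4377j + 0.6694k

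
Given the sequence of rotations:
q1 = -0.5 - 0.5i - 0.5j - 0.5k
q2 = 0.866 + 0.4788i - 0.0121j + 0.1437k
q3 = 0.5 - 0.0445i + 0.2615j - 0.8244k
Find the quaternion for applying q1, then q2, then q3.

q2 · q1 = -0.1278 - 0.5945i - 0.2594j - 0.7503k
q3 · q2 · q1 = -0.6411 - 0.7016i + 0.2936j - 0.1028k
-0.6411 - 0.7016i + 0.2936j - 0.1028k


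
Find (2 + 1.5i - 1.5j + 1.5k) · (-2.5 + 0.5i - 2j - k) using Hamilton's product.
-7.25 + 1.75i + 2j - 8k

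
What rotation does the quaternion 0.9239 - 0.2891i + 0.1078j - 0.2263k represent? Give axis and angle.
axis = (-0.7555, 0.2817, -0.5914), θ = π/4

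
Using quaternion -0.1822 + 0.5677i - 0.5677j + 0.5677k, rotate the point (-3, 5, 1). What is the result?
(-0.47, 0.671, -5.859)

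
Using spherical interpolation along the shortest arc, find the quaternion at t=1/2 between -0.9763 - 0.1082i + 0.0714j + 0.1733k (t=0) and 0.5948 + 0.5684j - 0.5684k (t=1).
-0.8679 - 0.0598i - 0.2745j + 0.4097k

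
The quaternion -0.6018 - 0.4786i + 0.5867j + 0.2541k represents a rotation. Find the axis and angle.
axis = (-0.5993, 0.7346, 0.3182), θ = 254°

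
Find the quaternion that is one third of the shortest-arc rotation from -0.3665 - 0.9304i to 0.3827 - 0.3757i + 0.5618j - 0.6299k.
-0.1237 - 0.9175i + 0.2516j - 0.2821k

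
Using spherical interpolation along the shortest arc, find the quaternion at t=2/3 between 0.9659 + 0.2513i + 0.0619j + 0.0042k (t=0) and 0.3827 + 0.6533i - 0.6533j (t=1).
0.667 + 0.5852i - 0.4612j + 0.0017k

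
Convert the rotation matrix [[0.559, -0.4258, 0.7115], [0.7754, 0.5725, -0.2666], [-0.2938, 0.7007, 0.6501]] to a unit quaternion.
0.8339 + 0.29i + 0.3014j + 0.3601k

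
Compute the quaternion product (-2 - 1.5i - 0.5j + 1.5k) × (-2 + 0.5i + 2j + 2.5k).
2 - 2.25i + 1.5j - 10.75k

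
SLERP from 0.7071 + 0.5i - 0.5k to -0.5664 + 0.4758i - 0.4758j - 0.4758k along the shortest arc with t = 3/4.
-0.2527 + 0.6129i - 0.4298j - 0.6129k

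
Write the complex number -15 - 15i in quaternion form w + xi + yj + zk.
-15 - 15i + 0j + 0k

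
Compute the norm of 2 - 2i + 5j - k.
√34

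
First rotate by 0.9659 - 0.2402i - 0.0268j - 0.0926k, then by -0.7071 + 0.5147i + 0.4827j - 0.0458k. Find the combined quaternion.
-0.5507 + 0.6211i + 0.5439j + 0.1234k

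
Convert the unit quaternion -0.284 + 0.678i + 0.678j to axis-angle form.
axis = (√2/2, √2/2, 0), θ = 213°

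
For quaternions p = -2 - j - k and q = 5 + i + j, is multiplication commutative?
No: pq = -9 - i - 8j - 4k ≠ -9 - 3i - 6j - 6k = qp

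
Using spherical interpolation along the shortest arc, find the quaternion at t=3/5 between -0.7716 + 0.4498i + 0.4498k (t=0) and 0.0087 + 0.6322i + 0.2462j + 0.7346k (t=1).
-0.3429 + 0.6197i + 0.1622j + 0.6871k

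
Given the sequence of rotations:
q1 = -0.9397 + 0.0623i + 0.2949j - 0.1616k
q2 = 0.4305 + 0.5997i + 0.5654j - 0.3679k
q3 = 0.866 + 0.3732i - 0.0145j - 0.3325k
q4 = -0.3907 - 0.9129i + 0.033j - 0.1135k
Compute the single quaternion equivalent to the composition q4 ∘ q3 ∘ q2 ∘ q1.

q2 · q1 = -0.6681 - 0.5196i - 0.3304j + 0.4178k
q3 · q2 · q1 = -0.2505 - 0.8152i - 0.2596j + 0.4531k
q4 · q3 · q2 · q1 = -0.5863 + 0.5327i + 0.5993j + 0.1153k
-0.5863 + 0.5327i + 0.5993j + 0.1153k


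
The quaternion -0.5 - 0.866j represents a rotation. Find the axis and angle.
axis = (0, -1, 0), θ = 4π/3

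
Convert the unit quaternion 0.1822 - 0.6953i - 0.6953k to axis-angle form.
axis = (-√2/2, 0, -√2/2), θ = 159°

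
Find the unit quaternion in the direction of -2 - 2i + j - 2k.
-0.5547 - 0.5547i + 0.2774j - 0.5547k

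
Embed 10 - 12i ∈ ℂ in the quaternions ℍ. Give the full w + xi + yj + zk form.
10 - 12i + 0j + 0k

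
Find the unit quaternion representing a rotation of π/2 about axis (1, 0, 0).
0.7071 + 0.7071i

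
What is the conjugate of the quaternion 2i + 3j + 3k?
-2i - 3j - 3k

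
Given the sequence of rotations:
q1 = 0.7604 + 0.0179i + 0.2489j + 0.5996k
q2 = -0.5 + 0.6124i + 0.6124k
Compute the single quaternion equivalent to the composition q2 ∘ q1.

q2 · q1 = -0.7584 + 0.3043i - 0.4807j + 0.3183k
-0.7584 + 0.3043i - 0.4807j + 0.3183k


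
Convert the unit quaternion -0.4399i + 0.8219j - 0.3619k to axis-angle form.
axis = (-0.4399, 0.8219, -0.3619), θ = π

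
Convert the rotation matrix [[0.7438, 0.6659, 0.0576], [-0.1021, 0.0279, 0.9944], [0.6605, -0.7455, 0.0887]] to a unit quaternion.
0.682 - 0.6378i - 0.221j - 0.2815k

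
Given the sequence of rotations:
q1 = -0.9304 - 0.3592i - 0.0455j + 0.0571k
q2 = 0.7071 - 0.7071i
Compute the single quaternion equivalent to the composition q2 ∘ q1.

q2 · q1 = -0.9119 + 0.4039i + 0.0082j + 0.0725k
-0.9119 + 0.4039i + 0.0082j + 0.0725k


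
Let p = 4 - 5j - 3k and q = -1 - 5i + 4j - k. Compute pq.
13 - 3i + 36j - 26k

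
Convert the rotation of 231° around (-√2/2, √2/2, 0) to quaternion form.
-0.4305 - 0.6382i + 0.6382j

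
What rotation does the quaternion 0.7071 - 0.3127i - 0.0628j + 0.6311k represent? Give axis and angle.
axis = (-0.4422, -0.0888, 0.8925), θ = π/2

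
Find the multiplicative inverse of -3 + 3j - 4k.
-0.0882 - 0.0882j + 0.1176k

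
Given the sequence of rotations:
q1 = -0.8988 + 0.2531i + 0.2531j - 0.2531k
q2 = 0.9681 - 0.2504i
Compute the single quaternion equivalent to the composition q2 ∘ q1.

q2 · q1 = -0.8068 + 0.4701i + 0.1816j - 0.3084k
-0.8068 + 0.4701i + 0.1816j - 0.3084k


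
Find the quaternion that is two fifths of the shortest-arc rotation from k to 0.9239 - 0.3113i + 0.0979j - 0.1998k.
-0.4911 + 0.1655i - 0.052j + 0.8536k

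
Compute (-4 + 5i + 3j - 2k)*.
-4 - 5i - 3j + 2k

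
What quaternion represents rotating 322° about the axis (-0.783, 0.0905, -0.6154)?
-0.9455 - 0.2549i + 0.0295j - 0.2004k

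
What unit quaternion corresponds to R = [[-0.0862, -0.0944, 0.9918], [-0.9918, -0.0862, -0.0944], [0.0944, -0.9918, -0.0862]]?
-0.4305 + 0.5211i - 0.5211j + 0.5211k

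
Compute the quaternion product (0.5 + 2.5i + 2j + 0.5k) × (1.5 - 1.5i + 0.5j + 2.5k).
2.25 + 7.75i - 3.75j + 6.25k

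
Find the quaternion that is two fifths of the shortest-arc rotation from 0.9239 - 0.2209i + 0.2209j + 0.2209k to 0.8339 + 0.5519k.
0.9116 - 0.1357i + 0.1357j + 0.3634k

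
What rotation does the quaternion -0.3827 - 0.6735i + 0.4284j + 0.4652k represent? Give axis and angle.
axis = (-0.729, 0.4637, 0.5035), θ = 5π/4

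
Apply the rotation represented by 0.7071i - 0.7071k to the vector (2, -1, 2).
(-2, 1, -2)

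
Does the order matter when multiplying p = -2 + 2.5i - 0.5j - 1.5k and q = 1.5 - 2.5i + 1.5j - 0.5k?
Yes: pq = 3.25 + 11.25i + 1.25j + 1.25k ≠ 3.25 + 6.25i - 8.75j - 3.75k = qp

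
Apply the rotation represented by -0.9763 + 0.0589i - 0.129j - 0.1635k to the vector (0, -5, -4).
(0.742, -5.327, -3.475)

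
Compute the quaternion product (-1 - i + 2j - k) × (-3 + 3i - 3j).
12 - 3i - 6j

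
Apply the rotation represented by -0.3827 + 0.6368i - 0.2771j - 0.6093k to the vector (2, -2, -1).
(2.41, 0.509, -1.712)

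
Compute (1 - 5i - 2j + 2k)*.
1 + 5i + 2j - 2k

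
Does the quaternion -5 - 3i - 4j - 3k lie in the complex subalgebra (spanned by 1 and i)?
No. The quaternion -5 - 3i - 4j - 3k has j-coefficient y = -4 and k-coefficient z = -3, not both zero, so it does not lie in the complex subalgebra spanned by 1 and i.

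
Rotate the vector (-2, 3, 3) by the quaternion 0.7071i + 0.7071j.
(3, -2, -3)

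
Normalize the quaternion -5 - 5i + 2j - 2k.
-0.6565 - 0.6565i + 0.2626j - 0.2626k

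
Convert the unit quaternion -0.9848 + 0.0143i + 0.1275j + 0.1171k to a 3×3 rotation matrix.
[[0.9401, 0.2343, -0.2478], [-0.227, 0.9722, 0.058], [0.2545, 0.0017, 0.9671]]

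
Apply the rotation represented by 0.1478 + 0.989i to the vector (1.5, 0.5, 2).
(1.5, -1.063, -1.766)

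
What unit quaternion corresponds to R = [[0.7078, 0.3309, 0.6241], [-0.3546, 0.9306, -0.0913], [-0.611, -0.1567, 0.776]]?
0.9239 - 0.0177i + 0.3342j - 0.1855k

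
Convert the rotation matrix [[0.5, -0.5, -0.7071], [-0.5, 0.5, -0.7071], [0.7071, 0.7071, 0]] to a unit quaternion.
0.7071 + 0.5i - 0.5j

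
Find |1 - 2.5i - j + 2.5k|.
3.808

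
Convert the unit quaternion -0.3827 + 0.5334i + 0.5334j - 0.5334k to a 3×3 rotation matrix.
[[-0.1381, 0.1608, -0.9773], [0.9773, -0.1381, -0.1608], [-0.1608, -0.9773, -0.1381]]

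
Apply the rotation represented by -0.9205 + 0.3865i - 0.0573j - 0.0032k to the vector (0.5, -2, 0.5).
(0.649, -1.066, 1.716)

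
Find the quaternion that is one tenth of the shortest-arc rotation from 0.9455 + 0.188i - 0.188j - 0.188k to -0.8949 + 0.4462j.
0.9464 + 0.17i - 0.2156j - 0.17k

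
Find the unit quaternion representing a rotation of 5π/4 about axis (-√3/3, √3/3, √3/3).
-0.3827 - 0.5334i + 0.5334j + 0.5334k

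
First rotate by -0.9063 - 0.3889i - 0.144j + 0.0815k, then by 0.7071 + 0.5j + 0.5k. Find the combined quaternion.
-0.6096 - 0.1622i - 0.7494j - 0.2011k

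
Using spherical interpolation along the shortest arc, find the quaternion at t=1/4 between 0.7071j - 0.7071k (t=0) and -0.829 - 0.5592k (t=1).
-0.259 + 0.59j - 0.7647k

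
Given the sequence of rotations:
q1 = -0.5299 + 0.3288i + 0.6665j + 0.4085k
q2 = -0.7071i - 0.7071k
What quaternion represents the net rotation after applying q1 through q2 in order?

q2 · q1 = 0.5213 + 0.846i + 0.0564j - 0.0966k
0.5213 + 0.846i + 0.0564j - 0.0966k


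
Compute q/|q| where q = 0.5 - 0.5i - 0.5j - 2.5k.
0.189 - 0.189i - 0.189j - 0.9449k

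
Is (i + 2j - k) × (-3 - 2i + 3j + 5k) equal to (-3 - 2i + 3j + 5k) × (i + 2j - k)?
No: pq = 1 + 10i - 9j + 10k ≠ 1 - 16i - 3j - 4k = qp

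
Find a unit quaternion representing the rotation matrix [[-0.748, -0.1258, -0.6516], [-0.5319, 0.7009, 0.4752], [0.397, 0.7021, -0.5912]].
-0.3007 - 0.1886i + 0.8718j + 0.3376k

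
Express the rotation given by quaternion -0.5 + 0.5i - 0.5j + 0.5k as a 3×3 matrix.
[[0, 0, 1], [-1, 0, 0], [0, -1, 0]]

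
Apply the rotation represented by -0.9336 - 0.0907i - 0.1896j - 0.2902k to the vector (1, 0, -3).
(-0.46, 0.754, -3.036)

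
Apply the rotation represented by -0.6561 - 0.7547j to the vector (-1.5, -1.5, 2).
(2.189, -1.5, 1.207)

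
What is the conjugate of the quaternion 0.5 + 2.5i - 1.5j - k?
0.5 - 2.5i + 1.5j + k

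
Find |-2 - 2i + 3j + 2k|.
√21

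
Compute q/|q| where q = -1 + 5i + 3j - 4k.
-0.14 + 0.7001i + 0.4201j - 0.5601k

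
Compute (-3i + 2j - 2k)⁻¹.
0.1765i - 0.1176j + 0.1176k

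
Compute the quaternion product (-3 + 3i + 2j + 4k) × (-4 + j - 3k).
22 - 22i - 2j - 4k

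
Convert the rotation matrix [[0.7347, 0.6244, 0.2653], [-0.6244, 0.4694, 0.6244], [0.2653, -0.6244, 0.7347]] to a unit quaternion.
0.8571 - 0.3642i - 0.3642k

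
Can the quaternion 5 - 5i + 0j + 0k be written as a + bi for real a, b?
Yes. The quaternion 5 - 5i has j- and k-coefficients y = z = 0, so it lies in the complex subalgebra spanned by 1 and i.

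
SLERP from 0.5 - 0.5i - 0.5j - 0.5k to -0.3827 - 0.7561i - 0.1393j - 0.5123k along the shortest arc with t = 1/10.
0.4206 - 0.5573i - 0.4833j - 0.5281k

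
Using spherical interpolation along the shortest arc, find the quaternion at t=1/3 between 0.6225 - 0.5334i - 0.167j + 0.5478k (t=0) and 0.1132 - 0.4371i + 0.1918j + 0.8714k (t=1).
0.4771 - 0.5315i - 0.0478j + 0.6983k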